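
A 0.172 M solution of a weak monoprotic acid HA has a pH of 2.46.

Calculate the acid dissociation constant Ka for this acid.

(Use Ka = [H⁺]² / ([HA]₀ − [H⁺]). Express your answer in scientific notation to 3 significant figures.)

[H⁺] = 10^(−pH) = 10^(−2.46) = 3.467e-03 M. For HA ⇌ H⁺ + A⁻, Ka = [H⁺][A⁻]/[HA] = [H⁺]² / ([HA]₀ − [H⁺]) = (3.467e-03)² / (0.172 − 3.467e-03) = 7.13e-05.

K_a = 7.13e-05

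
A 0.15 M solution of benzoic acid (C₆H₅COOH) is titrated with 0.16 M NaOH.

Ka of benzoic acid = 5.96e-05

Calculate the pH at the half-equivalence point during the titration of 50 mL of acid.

At half-equivalence [HA] = [A⁻], so Henderson-Hasselbalch gives pH = pKa = -log(5.96e-05) = 4.22.

pH = pKa = 4.22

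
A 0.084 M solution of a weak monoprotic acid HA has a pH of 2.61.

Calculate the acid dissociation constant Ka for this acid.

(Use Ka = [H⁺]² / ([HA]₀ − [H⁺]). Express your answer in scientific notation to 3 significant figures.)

[H⁺] = 10^(−pH) = 10^(−2.61) = 2.455e-03 M. For HA ⇌ H⁺ + A⁻, Ka = [H⁺][A⁻]/[HA] = [H⁺]² / ([HA]₀ − [H⁺]) = (2.455e-03)² / (0.084 − 2.455e-03) = 7.39e-05.

K_a = 7.39e-05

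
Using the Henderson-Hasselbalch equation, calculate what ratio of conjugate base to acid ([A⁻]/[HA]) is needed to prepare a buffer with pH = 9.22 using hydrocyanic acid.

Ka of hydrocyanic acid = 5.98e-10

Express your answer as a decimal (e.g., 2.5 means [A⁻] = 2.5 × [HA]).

pKa = -log(5.98e-10) = 9.2233. pH = pKa + log([A⁻]/[HA]), so log([A⁻]/[HA]) = pH − pKa = 9.22 − 9.2233 = -0.0033. [A⁻]/[HA] = 10^(-0.0033) = 0.992

[A⁻]/[HA] = 0.992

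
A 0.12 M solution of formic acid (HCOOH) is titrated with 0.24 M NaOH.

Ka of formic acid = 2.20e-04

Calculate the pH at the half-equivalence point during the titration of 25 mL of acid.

At half-equivalence [HA] = [A⁻], so Henderson-Hasselbalch gives pH = pKa = -log(2.20e-04) = 3.66.

pH = pKa = 3.66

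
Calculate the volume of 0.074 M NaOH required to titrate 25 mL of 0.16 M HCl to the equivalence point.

At equivalence: moles acid = moles base. moles HCl = 0.16 × 25/1000 = 0.004 mol. V_base = moles / 0.074 × 1000 = 54.1 mL.

V_{base} = 54.1 mL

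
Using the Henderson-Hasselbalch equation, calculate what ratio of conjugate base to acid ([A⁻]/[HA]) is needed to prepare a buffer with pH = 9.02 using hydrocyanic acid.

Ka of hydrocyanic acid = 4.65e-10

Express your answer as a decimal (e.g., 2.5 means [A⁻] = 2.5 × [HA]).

pKa = -log(4.65e-10) = 9.3325. pH = pKa + log([A⁻]/[HA]), so log([A⁻]/[HA]) = pH − pKa = 9.02 − 9.3325 = -0.3125. [A⁻]/[HA] = 10^(-0.3125) = 0.487

[A⁻]/[HA] = 0.487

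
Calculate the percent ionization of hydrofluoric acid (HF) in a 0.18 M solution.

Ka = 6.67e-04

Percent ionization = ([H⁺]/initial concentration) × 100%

Using Ka equilibrium: x² + Ka×x - Ka×C = 0. Solving: [H⁺] = 1.0629e-02. Percent = (1.0629e-02/0.18) × 100

Percent ionization = 5.9%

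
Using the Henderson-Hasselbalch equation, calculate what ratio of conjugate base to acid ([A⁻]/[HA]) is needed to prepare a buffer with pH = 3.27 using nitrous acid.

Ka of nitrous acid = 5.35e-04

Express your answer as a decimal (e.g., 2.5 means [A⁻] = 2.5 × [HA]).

pKa = -log(5.35e-04) = 3.2716. pH = pKa + log([A⁻]/[HA]), so log([A⁻]/[HA]) = pH − pKa = 3.27 − 3.2716 = -0.0016. [A⁻]/[HA] = 10^(-0.0016) = 0.996

[A⁻]/[HA] = 0.996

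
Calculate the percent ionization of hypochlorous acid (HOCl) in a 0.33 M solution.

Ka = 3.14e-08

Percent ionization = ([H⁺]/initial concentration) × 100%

Using Ka equilibrium: x² + Ka×x - Ka×C = 0. Solving: [H⁺] = 1.0178e-04. Percent = (1.0178e-04/0.33) × 100

Percent ionization = 0.0308%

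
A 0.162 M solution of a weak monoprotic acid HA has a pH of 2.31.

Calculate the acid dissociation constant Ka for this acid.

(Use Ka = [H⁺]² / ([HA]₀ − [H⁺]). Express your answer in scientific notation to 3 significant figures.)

[H⁺] = 10^(−pH) = 10^(−2.31) = 4.898e-03 M. For HA ⇌ H⁺ + A⁻, Ka = [H⁺][A⁻]/[HA] = [H⁺]² / ([HA]₀ − [H⁺]) = (4.898e-03)² / (0.162 − 4.898e-03) = 1.53e-04.

K_a = 1.53e-04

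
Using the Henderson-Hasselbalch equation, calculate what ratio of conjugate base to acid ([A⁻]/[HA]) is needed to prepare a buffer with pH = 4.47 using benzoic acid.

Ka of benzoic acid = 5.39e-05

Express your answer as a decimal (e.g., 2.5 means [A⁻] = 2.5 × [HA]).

pKa = -log(5.39e-05) = 4.2684. pH = pKa + log([A⁻]/[HA]), so log([A⁻]/[HA]) = pH − pKa = 4.47 − 4.2684 = 0.2016. [A⁻]/[HA] = 10^(0.2016) = 1.59

[A⁻]/[HA] = 1.59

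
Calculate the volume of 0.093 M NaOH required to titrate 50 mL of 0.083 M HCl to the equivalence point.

At equivalence: moles acid = moles base. moles HCl = 0.083 × 50/1000 = 0.00415 mol. V_base = moles / 0.093 × 1000 = 44.6 mL.

V_{base} = 44.6 mL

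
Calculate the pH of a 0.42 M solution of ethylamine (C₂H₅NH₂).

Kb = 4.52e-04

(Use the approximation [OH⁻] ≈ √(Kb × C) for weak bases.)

[OH⁻] = √(Kb × C) = √(4.52e-04 × 0.42) = 1.3778e-02. pOH = 1.86, pH = 14 - pOH

pH = 12.14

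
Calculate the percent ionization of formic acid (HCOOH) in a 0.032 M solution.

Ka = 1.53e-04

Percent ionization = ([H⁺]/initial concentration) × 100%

Using Ka equilibrium: x² + Ka×x - Ka×C = 0. Solving: [H⁺] = 2.1375e-03. Percent = (2.1375e-03/0.032) × 100

Percent ionization = 6.68%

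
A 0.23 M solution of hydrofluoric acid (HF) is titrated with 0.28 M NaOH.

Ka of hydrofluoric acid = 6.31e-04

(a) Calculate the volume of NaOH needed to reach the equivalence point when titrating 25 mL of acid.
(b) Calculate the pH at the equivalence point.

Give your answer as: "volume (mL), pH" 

moles acid = 0.23 × 25/1000 = 0.00575 mol; V_base = moles/0.28 × 1000 = 20.5 mL. At equivalence only the conjugate base is present: [A⁻] = 0.00575/0.046 = 1.2627e-01 M. Kb = Kw/Ka = 1.58e-11; [OH⁻] = √(Kb × [A⁻]) = 1.4146e-06; pOH = 5.85; pH = 14 - pOH = 8.15.

V = 20.5 mL, pH = 8.15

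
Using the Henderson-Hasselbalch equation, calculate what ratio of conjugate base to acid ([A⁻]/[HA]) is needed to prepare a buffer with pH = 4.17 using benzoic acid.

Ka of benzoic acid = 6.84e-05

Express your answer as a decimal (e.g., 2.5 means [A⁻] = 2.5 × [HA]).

pKa = -log(6.84e-05) = 4.1649. pH = pKa + log([A⁻]/[HA]), so log([A⁻]/[HA]) = pH − pKa = 4.17 − 4.1649 = 0.0051. [A⁻]/[HA] = 10^(0.0051) = 1.01

[A⁻]/[HA] = 1.01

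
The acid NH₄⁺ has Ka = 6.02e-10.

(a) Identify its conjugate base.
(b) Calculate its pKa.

(a) The conjugate base is formed by removing one H⁺ from NH₄⁺, giving NH₃. (b) pKa = -log(Ka) = -log(6.02e-10) = 9.22.

Conjugate base: NH₃; pK_a = 9.22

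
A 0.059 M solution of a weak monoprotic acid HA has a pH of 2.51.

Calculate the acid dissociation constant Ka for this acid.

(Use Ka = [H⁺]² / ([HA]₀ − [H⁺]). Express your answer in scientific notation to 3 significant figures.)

[H⁺] = 10^(−pH) = 10^(−2.51) = 3.090e-03 M. For HA ⇌ H⁺ + A⁻, Ka = [H⁺][A⁻]/[HA] = [H⁺]² / ([HA]₀ − [H⁺]) = (3.090e-03)² / (0.059 − 3.090e-03) = 1.71e-04.

K_a = 1.71e-04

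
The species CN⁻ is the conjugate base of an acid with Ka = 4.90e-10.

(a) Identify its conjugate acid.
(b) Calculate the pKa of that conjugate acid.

(a) The conjugate acid is formed by adding one H⁺ to CN⁻, giving HCN. (b) pKa = -log(Ka) = -log(4.90e-10) = 9.31.

Conjugate acid: HCN; pK_a = 9.31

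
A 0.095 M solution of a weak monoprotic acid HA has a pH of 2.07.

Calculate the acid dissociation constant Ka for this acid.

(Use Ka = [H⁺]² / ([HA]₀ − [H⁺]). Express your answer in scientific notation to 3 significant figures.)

[H⁺] = 10^(−pH) = 10^(−2.07) = 8.511e-03 M. For HA ⇌ H⁺ + A⁻, Ka = [H⁺][A⁻]/[HA] = [H⁺]² / ([HA]₀ − [H⁺]) = (8.511e-03)² / (0.095 − 8.511e-03) = 8.38e-04.

K_a = 8.38e-04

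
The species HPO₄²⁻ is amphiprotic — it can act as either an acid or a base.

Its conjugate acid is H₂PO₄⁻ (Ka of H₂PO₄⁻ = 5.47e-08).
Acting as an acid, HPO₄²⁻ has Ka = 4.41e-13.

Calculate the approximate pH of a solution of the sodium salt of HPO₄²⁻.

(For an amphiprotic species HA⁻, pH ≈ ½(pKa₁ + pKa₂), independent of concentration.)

pKa₁ = -log(5.47e-08) = 7.26; pKa₂ = -log(4.41e-13) = 12.36. For an amphiprotic species, pH ≈ ½(pKa₁ + pKa₂) = ½(7.26 + 12.36) = 9.81.

pH = 9.81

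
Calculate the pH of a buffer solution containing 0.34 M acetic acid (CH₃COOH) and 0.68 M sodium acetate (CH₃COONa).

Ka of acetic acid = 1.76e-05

pKa = -log(1.76e-05) = 4.75. pH = pKa + log([A⁻]/[HA]) = 4.75 + log(0.68/0.34)

pH = 5.06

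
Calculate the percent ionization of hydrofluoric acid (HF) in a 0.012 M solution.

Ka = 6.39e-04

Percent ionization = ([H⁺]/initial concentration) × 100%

Using Ka equilibrium: x² + Ka×x - Ka×C = 0. Solving: [H⁺] = 2.4680e-03. Percent = (2.4680e-03/0.012) × 100

Percent ionization = 20.6%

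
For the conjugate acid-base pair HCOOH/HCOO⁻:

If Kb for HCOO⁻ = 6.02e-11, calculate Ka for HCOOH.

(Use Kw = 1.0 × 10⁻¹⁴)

For a conjugate pair Ka × Kb = Kw, so Ka = Kw/Kb = 1.0 × 10⁻¹⁴ / 6.02e-11 = 1.66e-04.

K_a = 1.66e-04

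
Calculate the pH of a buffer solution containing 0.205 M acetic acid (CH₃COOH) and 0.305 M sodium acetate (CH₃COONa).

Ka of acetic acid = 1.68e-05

pKa = -log(1.68e-05) = 4.77. pH = pKa + log([A⁻]/[HA]) = 4.77 + log(0.305/0.205)

pH = 4.95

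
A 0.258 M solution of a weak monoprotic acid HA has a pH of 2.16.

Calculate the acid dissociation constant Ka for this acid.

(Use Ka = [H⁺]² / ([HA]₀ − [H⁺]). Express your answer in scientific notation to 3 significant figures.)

[H⁺] = 10^(−pH) = 10^(−2.16) = 6.918e-03 M. For HA ⇌ H⁺ + A⁻, Ka = [H⁺][A⁻]/[HA] = [H⁺]² / ([HA]₀ − [H⁺]) = (6.918e-03)² / (0.258 − 6.918e-03) = 1.91e-04.

K_a = 1.91e-04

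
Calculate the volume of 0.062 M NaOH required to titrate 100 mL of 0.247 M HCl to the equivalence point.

At equivalence: moles acid = moles base. moles HCl = 0.247 × 100/1000 = 0.0247 mol. V_base = moles / 0.062 × 1000 = 398.4 mL.

V_{base} = 398.4 mL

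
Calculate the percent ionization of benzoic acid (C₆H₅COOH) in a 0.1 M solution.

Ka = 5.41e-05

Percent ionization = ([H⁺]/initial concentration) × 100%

Using Ka equilibrium: x² + Ka×x - Ka×C = 0. Solving: [H⁺] = 2.2990e-03. Percent = (2.2990e-03/0.1) × 100

Percent ionization = 2.3%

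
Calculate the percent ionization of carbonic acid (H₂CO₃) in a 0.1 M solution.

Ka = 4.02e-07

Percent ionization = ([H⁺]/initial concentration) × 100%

Using Ka equilibrium: x² + Ka×x - Ka×C = 0. Solving: [H⁺] = 2.0030e-04. Percent = (2.0030e-04/0.1) × 100

Percent ionization = 0.2%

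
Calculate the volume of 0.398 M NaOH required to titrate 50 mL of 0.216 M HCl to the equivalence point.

At equivalence: moles acid = moles base. moles HCl = 0.216 × 50/1000 = 0.0108 mol. V_base = moles / 0.398 × 1000 = 27.1 mL.

V_{base} = 27.1 mL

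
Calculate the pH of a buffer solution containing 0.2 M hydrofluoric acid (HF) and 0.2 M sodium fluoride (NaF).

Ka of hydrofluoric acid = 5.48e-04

pKa = -log(5.48e-04) = 3.26. pH = pKa + log([A⁻]/[HA]) = 3.26 + log(0.2/0.2)

pH = 3.26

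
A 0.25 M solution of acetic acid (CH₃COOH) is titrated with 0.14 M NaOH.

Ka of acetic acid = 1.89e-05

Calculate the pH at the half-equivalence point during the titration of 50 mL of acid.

At half-equivalence [HA] = [A⁻], so Henderson-Hasselbalch gives pH = pKa = -log(1.89e-05) = 4.72.

pH = pKa = 4.72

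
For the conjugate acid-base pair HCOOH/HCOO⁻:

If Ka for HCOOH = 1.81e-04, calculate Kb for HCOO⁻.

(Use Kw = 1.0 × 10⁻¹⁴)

For a conjugate pair Ka × Kb = Kw, so Kb = Kw/Ka = 1.0 × 10⁻¹⁴ / 1.81e-04 = 5.52e-11.

K_b = 5.52e-11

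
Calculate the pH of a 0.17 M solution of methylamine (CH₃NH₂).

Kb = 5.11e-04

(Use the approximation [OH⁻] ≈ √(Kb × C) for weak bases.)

[OH⁻] = √(Kb × C) = √(5.11e-04 × 0.17) = 9.3204e-03. pOH = 2.03, pH = 14 - pOH

pH = 11.97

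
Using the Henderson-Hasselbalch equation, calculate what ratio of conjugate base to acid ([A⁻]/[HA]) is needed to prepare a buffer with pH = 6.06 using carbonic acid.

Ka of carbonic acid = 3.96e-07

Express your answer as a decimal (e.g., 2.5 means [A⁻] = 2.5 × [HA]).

pKa = -log(3.96e-07) = 6.4023. pH = pKa + log([A⁻]/[HA]), so log([A⁻]/[HA]) = pH − pKa = 6.06 − 6.4023 = -0.3423. [A⁻]/[HA] = 10^(-0.3423) = 0.455

[A⁻]/[HA] = 0.455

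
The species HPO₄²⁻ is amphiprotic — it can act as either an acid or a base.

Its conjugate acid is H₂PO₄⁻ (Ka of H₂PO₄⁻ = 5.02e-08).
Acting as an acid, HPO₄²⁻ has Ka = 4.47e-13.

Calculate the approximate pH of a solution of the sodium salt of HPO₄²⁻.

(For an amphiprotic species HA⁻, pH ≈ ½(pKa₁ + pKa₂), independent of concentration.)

pKa₁ = -log(5.02e-08) = 7.30; pKa₂ = -log(4.47e-13) = 12.35. For an amphiprotic species, pH ≈ ½(pKa₁ + pKa₂) = ½(7.30 + 12.35) = 9.82.

pH = 9.82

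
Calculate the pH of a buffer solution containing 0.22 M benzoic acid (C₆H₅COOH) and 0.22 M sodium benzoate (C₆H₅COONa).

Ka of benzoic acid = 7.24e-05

pKa = -log(7.24e-05) = 4.14. pH = pKa + log([A⁻]/[HA]) = 4.14 + log(0.22/0.22)

pH = 4.14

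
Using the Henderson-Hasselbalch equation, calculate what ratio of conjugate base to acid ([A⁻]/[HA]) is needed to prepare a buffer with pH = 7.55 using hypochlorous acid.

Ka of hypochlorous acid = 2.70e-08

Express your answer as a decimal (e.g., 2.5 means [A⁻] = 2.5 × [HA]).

pKa = -log(2.70e-08) = 7.5686. pH = pKa + log([A⁻]/[HA]), so log([A⁻]/[HA]) = pH − pKa = 7.55 − 7.5686 = -0.0186. [A⁻]/[HA] = 10^(-0.0186) = 0.958

[A⁻]/[HA] = 0.958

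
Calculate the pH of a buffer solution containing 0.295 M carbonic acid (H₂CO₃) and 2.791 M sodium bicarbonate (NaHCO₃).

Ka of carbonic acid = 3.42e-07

pKa = -log(3.42e-07) = 6.47. pH = pKa + log([A⁻]/[HA]) = 6.47 + log(2.791/0.295)

pH = 7.44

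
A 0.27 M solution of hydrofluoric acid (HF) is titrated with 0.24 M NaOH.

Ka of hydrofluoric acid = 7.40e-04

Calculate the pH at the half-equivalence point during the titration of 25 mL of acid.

At half-equivalence [HA] = [A⁻], so Henderson-Hasselbalch gives pH = pKa = -log(7.40e-04) = 3.13.

pH = pKa = 3.13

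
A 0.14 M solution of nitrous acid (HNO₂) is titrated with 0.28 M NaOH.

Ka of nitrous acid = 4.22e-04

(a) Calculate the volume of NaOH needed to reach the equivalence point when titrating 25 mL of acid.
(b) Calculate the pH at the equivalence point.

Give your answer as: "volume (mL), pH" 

moles acid = 0.14 × 25/1000 = 0.0035 mol; V_base = moles/0.28 × 1000 = 12.5 mL. At equivalence only the conjugate base is present: [A⁻] = 0.0035/0.037 = 9.3333e-02 M. Kb = Kw/Ka = 2.37e-11; [OH⁻] = √(Kb × [A⁻]) = 1.4872e-06; pOH = 5.83; pH = 14 - pOH = 8.17.

V = 12.5 mL, pH = 8.17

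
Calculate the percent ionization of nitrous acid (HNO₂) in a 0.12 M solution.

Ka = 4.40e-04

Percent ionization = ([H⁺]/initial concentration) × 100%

Using Ka equilibrium: x² + Ka×x - Ka×C = 0. Solving: [H⁺] = 7.0497e-03. Percent = (7.0497e-03/0.12) × 100

Percent ionization = 5.87%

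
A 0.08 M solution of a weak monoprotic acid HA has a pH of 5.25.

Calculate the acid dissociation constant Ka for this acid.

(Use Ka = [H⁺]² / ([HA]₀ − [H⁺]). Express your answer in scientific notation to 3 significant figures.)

[H⁺] = 10^(−pH) = 10^(−5.25) = 5.623e-06 M. For HA ⇌ H⁺ + A⁻, Ka = [H⁺][A⁻]/[HA] = [H⁺]² / ([HA]₀ − [H⁺]) = (5.623e-06)² / (0.08 − 5.623e-06) = 3.95e-10.

K_a = 3.95e-10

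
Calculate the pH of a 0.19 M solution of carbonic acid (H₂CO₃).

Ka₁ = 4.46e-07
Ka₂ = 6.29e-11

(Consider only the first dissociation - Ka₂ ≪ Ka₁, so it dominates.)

First dissociation dominates. From Ka₁ = [H⁺][HA⁻]/[H₂A], x² + Ka₁·x − Ka₁·C = 0 with C = 0.19 M and Ka₁ = 4.46e-07. Solving: [H⁺] = (−Ka₁ + √(Ka₁² + 4·Ka₁·C)) / 2 = 2.9088e-04 M. pH = -log(2.9088e-04) = 3.54.

pH = 3.54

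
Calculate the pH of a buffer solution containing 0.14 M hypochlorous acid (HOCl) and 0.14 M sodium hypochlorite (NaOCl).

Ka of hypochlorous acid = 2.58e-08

pKa = -log(2.58e-08) = 7.59. pH = pKa + log([A⁻]/[HA]) = 7.59 + log(0.14/0.14)

pH = 7.59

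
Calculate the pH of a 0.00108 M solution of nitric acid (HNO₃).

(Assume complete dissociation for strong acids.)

[H⁺] = 0.00108 M for strong acid. pH = -log[H⁺] = -log(0.00108)

pH = 2.97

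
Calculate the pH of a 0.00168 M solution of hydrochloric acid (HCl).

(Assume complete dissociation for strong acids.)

[H⁺] = 0.00168 M for strong acid. pH = -log[H⁺] = -log(0.00168)

pH = 2.77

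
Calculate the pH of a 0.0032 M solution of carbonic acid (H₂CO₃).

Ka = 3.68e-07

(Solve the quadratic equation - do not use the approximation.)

x² + Ka×x - Ka×C = 0. Using quadratic formula: [H⁺] = 3.4133e-05

pH = 4.47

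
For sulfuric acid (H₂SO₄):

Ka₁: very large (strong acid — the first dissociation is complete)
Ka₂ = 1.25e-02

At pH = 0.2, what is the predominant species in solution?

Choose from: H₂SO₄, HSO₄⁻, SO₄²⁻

The first dissociation is complete, so H₂SO₄ itself is never the predominant species in water; pKa₂ = -log(1.25e-02) = 1.90. For a polyprotic acid the predominant species crosses at each pKa: below pKa_n the protonated form dominates, above it the deprotonated form does. At pH = 0.2, the predominant species is HSO₄⁻.

HSO₄⁻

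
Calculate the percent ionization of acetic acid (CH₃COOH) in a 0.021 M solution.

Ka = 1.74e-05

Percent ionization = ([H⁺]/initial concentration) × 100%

Using Ka equilibrium: x² + Ka×x - Ka×C = 0. Solving: [H⁺] = 5.9585e-04. Percent = (5.9585e-04/0.021) × 100

Percent ionization = 2.84%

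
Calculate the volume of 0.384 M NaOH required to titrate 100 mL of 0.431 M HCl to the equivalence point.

At equivalence: moles acid = moles base. moles HCl = 0.431 × 100/1000 = 0.0431 mol. V_base = moles / 0.384 × 1000 = 112.2 mL.

V_{base} = 112.2 mL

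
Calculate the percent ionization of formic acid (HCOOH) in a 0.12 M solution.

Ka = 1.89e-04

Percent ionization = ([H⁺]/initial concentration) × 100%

Using Ka equilibrium: x² + Ka×x - Ka×C = 0. Solving: [H⁺] = 4.6688e-03. Percent = (4.6688e-03/0.12) × 100

Percent ionization = 3.89%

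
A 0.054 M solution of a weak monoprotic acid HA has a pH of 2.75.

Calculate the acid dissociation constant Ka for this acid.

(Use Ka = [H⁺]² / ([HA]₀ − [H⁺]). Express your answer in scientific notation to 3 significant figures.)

[H⁺] = 10^(−pH) = 10^(−2.75) = 1.778e-03 M. For HA ⇌ H⁺ + A⁻, Ka = [H⁺][A⁻]/[HA] = [H⁺]² / ([HA]₀ − [H⁺]) = (1.778e-03)² / (0.054 − 1.778e-03) = 6.06e-05.

K_a = 6.06e-05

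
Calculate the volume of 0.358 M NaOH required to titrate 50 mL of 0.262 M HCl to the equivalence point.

At equivalence: moles acid = moles base. moles HCl = 0.262 × 50/1000 = 0.0131 mol. V_base = moles / 0.358 × 1000 = 36.6 mL.

V_{base} = 36.6 mL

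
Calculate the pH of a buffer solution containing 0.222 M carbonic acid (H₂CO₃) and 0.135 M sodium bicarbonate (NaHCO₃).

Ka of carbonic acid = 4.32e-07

pKa = -log(4.32e-07) = 6.36. pH = pKa + log([A⁻]/[HA]) = 6.36 + log(0.135/0.222)

pH = 6.15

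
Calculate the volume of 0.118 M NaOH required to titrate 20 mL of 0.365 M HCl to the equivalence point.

At equivalence: moles acid = moles base. moles HCl = 0.365 × 20/1000 = 0.0073 mol. V_base = moles / 0.118 × 1000 = 61.9 mL.

V_{base} = 61.9 mL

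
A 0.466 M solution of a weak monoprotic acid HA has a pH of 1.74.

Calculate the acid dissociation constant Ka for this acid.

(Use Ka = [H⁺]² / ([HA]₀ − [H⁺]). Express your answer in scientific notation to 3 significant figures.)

[H⁺] = 10^(−pH) = 10^(−1.74) = 1.820e-02 M. For HA ⇌ H⁺ + A⁻, Ka = [H⁺][A⁻]/[HA] = [H⁺]² / ([HA]₀ − [H⁺]) = (1.820e-02)² / (0.466 − 1.820e-02) = 7.39e-04.

K_a = 7.39e-04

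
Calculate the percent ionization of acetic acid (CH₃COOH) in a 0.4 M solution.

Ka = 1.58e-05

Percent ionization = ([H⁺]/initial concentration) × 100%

Using Ka equilibrium: x² + Ka×x - Ka×C = 0. Solving: [H⁺] = 2.5061e-03. Percent = (2.5061e-03/0.4) × 100

Percent ionization = 0.627%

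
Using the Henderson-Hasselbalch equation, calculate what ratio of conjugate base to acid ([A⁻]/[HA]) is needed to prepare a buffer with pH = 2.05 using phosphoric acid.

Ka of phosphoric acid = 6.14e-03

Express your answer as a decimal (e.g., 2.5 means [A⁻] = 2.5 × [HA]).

pKa = -log(6.14e-03) = 2.2118. pH = pKa + log([A⁻]/[HA]), so log([A⁻]/[HA]) = pH − pKa = 2.05 − 2.2118 = -0.1618. [A⁻]/[HA] = 10^(-0.1618) = 0.689

[A⁻]/[HA] = 0.689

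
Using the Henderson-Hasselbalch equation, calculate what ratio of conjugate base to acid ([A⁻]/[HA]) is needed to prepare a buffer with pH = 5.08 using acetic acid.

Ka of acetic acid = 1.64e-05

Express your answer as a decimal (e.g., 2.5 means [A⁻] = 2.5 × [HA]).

pKa = -log(1.64e-05) = 4.7852. pH = pKa + log([A⁻]/[HA]), so log([A⁻]/[HA]) = pH − pKa = 5.08 − 4.7852 = 0.2948. [A⁻]/[HA] = 10^(0.2948) = 1.97

[A⁻]/[HA] = 1.97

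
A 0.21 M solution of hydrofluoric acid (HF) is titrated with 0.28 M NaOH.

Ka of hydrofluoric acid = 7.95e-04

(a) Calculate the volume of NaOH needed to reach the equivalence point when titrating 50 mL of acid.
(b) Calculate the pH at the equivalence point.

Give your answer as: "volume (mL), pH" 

moles acid = 0.21 × 50/1000 = 0.0105 mol; V_base = moles/0.28 × 1000 = 37.5 mL. At equivalence only the conjugate base is present: [A⁻] = 0.0105/0.087 = 1.2000e-01 M. Kb = Kw/Ka = 1.26e-11; [OH⁻] = √(Kb × [A⁻]) = 1.2286e-06; pOH = 5.91; pH = 14 - pOH = 8.09.

V = 37.5 mL, pH = 8.09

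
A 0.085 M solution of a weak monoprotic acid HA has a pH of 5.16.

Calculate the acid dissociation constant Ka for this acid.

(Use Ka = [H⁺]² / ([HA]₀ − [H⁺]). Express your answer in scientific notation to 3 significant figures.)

[H⁺] = 10^(−pH) = 10^(−5.16) = 6.918e-06 M. For HA ⇌ H⁺ + A⁻, Ka = [H⁺][A⁻]/[HA] = [H⁺]² / ([HA]₀ − [H⁺]) = (6.918e-06)² / (0.085 − 6.918e-06) = 5.63e-10.

K_a = 5.63e-10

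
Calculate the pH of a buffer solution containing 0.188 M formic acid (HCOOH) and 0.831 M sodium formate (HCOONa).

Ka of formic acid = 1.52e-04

pKa = -log(1.52e-04) = 3.82. pH = pKa + log([A⁻]/[HA]) = 3.82 + log(0.831/0.188)

pH = 4.46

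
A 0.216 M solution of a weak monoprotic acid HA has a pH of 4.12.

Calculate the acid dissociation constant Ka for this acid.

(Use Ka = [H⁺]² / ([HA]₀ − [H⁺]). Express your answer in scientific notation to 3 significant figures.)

[H⁺] = 10^(−pH) = 10^(−4.12) = 7.586e-05 M. For HA ⇌ H⁺ + A⁻, Ka = [H⁺][A⁻]/[HA] = [H⁺]² / ([HA]₀ − [H⁺]) = (7.586e-05)² / (0.216 − 7.586e-05) = 2.67e-08.

K_a = 2.67e-08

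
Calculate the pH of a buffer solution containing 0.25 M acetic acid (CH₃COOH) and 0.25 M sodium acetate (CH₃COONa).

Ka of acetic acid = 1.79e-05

pKa = -log(1.79e-05) = 4.75. pH = pKa + log([A⁻]/[HA]) = 4.75 + log(0.25/0.25)

pH = 4.75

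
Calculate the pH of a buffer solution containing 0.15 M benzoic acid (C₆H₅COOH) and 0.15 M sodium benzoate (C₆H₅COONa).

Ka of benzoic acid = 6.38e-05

pKa = -log(6.38e-05) = 4.20. pH = pKa + log([A⁻]/[HA]) = 4.20 + log(0.15/0.15)

pH = 4.20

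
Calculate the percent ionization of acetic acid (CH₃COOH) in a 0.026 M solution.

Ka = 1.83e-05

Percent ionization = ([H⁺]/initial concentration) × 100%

Using Ka equilibrium: x² + Ka×x - Ka×C = 0. Solving: [H⁺] = 6.8069e-04. Percent = (6.8069e-04/0.026) × 100

Percent ionization = 2.62%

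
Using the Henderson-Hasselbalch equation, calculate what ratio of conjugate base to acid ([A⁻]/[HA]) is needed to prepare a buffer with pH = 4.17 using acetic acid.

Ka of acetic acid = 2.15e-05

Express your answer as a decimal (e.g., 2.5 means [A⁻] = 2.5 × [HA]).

pKa = -log(2.15e-05) = 4.6676. pH = pKa + log([A⁻]/[HA]), so log([A⁻]/[HA]) = pH − pKa = 4.17 − 4.6676 = -0.4976. [A⁻]/[HA] = 10^(-0.4976) = 0.318

[A⁻]/[HA] = 0.318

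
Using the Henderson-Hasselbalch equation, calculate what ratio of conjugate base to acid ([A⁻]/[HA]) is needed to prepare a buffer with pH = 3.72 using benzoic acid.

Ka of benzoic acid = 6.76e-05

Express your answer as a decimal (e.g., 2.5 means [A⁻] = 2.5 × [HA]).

pKa = -log(6.76e-05) = 4.1701. pH = pKa + log([A⁻]/[HA]), so log([A⁻]/[HA]) = pH − pKa = 3.72 − 4.1701 = -0.4501. [A⁻]/[HA] = 10^(-0.4501) = 0.355

[A⁻]/[HA] = 0.355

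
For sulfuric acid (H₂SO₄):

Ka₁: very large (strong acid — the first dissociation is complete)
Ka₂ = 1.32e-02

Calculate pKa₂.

pKa₂ = -log(Ka₂) = -log(1.32e-02) = 1.88.

pK_{a2} = 1.88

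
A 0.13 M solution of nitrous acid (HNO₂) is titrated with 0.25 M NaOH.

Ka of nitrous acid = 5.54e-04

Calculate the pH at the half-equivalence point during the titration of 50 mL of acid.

At half-equivalence [HA] = [A⁻], so Henderson-Hasselbalch gives pH = pKa = -log(5.54e-04) = 3.26.

pH = pKa = 3.26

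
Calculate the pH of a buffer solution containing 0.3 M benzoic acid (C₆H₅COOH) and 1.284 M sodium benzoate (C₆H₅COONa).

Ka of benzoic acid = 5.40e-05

pKa = -log(5.40e-05) = 4.27. pH = pKa + log([A⁻]/[HA]) = 4.27 + log(1.284/0.3)

pH = 4.90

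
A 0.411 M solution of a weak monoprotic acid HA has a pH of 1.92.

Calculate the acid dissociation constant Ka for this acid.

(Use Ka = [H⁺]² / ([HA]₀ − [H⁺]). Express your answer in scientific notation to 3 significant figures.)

[H⁺] = 10^(−pH) = 10^(−1.92) = 1.202e-02 M. For HA ⇌ H⁺ + A⁻, Ka = [H⁺][A⁻]/[HA] = [H⁺]² / ([HA]₀ − [H⁺]) = (1.202e-02)² / (0.411 − 1.202e-02) = 3.62e-04.

K_a = 3.62e-04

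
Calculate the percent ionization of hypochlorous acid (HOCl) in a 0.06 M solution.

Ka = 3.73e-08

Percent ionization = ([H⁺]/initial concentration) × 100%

Using Ka equilibrium: x² + Ka×x - Ka×C = 0. Solving: [H⁺] = 4.7289e-05. Percent = (4.7289e-05/0.06) × 100

Percent ionization = 0.0788%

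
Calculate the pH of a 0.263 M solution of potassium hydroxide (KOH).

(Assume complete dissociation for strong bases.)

[OH⁻] = 0.263 M for strong base. pOH = -log[OH⁻] = 0.58, pH = 14 - pOH

pH = 13.42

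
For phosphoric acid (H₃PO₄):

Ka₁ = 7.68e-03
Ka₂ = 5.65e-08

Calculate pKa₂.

pKa₂ = -log(Ka₂) = -log(5.65e-08) = 7.25.

pK_{a2} = 7.25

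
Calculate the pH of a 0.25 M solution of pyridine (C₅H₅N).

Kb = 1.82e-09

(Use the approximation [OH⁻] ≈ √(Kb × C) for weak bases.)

[OH⁻] = √(Kb × C) = √(1.82e-09 × 0.25) = 2.1331e-05. pOH = 4.67, pH = 14 - pOH

pH = 9.33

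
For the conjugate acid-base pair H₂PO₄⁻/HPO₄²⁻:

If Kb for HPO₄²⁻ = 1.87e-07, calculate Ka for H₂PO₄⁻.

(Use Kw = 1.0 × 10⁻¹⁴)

For a conjugate pair Ka × Kb = Kw, so Ka = Kw/Kb = 1.0 × 10⁻¹⁴ / 1.87e-07 = 5.35e-08.

K_a = 5.35e-08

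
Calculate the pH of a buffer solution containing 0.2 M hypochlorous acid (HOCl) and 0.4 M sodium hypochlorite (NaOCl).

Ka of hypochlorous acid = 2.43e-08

pKa = -log(2.43e-08) = 7.61. pH = pKa + log([A⁻]/[HA]) = 7.61 + log(0.4/0.2)

pH = 7.92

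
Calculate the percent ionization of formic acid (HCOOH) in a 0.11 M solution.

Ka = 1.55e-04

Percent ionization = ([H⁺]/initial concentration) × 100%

Using Ka equilibrium: x² + Ka×x - Ka×C = 0. Solving: [H⁺] = 4.0524e-03. Percent = (4.0524e-03/0.11) × 100

Percent ionization = 3.68%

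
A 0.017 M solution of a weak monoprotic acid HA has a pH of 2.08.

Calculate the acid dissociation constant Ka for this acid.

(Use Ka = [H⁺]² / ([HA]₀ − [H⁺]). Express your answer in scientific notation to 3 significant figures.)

[H⁺] = 10^(−pH) = 10^(−2.08) = 8.318e-03 M. For HA ⇌ H⁺ + A⁻, Ka = [H⁺][A⁻]/[HA] = [H⁺]² / ([HA]₀ − [H⁺]) = (8.318e-03)² / (0.017 − 8.318e-03) = 7.97e-03.

K_a = 7.97e-03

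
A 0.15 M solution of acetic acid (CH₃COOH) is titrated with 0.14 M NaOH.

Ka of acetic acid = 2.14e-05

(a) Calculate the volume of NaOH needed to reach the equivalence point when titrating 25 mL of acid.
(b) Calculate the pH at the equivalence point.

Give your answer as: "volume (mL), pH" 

moles acid = 0.15 × 25/1000 = 0.00375 mol; V_base = moles/0.14 × 1000 = 26.8 mL. At equivalence only the conjugate base is present: [A⁻] = 0.00375/0.052 = 7.2414e-02 M. Kb = Kw/Ka = 4.67e-10; [OH⁻] = √(Kb × [A⁻]) = 5.8171e-06; pOH = 5.24; pH = 14 - pOH = 8.76.

V = 26.8 mL, pH = 8.76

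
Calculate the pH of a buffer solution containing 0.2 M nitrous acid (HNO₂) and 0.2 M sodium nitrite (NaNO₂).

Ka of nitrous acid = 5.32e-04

pKa = -log(5.32e-04) = 3.27. pH = pKa + log([A⁻]/[HA]) = 3.27 + log(0.2/0.2)

pH = 3.27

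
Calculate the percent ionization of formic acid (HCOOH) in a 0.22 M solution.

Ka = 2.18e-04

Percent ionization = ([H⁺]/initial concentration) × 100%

Using Ka equilibrium: x² + Ka×x - Ka×C = 0. Solving: [H⁺] = 6.8172e-03. Percent = (6.8172e-03/0.22) × 100

Percent ionization = 3.1%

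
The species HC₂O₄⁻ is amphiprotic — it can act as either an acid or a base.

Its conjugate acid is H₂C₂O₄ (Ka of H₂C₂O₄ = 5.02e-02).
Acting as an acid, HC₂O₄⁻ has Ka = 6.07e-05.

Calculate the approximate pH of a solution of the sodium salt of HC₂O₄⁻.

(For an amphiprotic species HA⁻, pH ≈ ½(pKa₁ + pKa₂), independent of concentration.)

pKa₁ = -log(5.02e-02) = 1.30; pKa₂ = -log(6.07e-05) = 4.22. For an amphiprotic species, pH ≈ ½(pKa₁ + pKa₂) = ½(1.30 + 4.22) = 2.76.

pH = 2.76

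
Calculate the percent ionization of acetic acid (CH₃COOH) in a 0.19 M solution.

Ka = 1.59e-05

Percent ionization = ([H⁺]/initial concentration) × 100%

Using Ka equilibrium: x² + Ka×x - Ka×C = 0. Solving: [H⁺] = 1.7302e-03. Percent = (1.7302e-03/0.19) × 100

Percent ionization = 0.911%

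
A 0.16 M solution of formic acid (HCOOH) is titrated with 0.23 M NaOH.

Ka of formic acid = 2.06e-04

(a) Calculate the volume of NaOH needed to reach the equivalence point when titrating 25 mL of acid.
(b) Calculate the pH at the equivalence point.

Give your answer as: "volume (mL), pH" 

moles acid = 0.16 × 25/1000 = 0.004 mol; V_base = moles/0.23 × 1000 = 17.4 mL. At equivalence only the conjugate base is present: [A⁻] = 0.004/0.042 = 9.4359e-02 M. Kb = Kw/Ka = 4.85e-11; [OH⁻] = √(Kb × [A⁻]) = 2.1402e-06; pOH = 5.67; pH = 14 - pOH = 8.33.

V = 17.4 mL, pH = 8.33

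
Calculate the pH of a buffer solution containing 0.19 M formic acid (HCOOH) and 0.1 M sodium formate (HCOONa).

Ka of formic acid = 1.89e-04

pKa = -log(1.89e-04) = 3.72. pH = pKa + log([A⁻]/[HA]) = 3.72 + log(0.1/0.19)

pH = 3.44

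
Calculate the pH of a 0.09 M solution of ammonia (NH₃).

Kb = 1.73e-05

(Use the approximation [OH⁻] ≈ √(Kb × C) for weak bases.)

[OH⁻] = √(Kb × C) = √(1.73e-05 × 0.09) = 1.2478e-03. pOH = 2.90, pH = 14 - pOH

pH = 11.10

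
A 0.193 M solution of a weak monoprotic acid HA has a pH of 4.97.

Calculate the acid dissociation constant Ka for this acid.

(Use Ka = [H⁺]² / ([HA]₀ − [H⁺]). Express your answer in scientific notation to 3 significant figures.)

[H⁺] = 10^(−pH) = 10^(−4.97) = 1.072e-05 M. For HA ⇌ H⁺ + A⁻, Ka = [H⁺][A⁻]/[HA] = [H⁺]² / ([HA]₀ − [H⁺]) = (1.072e-05)² / (0.193 − 1.072e-05) = 5.95e-10.

K_a = 5.95e-10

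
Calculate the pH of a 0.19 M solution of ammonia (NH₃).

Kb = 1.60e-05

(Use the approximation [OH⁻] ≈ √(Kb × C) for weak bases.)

[OH⁻] = √(Kb × C) = √(1.60e-05 × 0.19) = 1.7436e-03. pOH = 2.76, pH = 14 - pOH

pH = 11.24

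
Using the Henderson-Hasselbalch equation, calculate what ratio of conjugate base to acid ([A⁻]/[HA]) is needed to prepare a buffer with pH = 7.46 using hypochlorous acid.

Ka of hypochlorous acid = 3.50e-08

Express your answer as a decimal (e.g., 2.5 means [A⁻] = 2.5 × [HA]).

pKa = -log(3.50e-08) = 7.4559. pH = pKa + log([A⁻]/[HA]), so log([A⁻]/[HA]) = pH − pKa = 7.46 − 7.4559 = 0.0041. [A⁻]/[HA] = 10^(0.0041) = 1.01

[A⁻]/[HA] = 1.01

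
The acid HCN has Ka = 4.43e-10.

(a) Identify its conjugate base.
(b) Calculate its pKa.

(a) The conjugate base is formed by removing one H⁺ from HCN, giving CN⁻. (b) pKa = -log(Ka) = -log(4.43e-10) = 9.35.

Conjugate base: CN⁻; pK_a = 9.35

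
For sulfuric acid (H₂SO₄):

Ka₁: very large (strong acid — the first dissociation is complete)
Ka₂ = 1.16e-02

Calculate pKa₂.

pKa₂ = -log(Ka₂) = -log(1.16e-02) = 1.94.

pK_{a2} = 1.94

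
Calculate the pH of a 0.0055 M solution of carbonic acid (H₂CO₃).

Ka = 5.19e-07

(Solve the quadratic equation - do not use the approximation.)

x² + Ka×x - Ka×C = 0. Using quadratic formula: [H⁺] = 5.3169e-05

pH = 4.27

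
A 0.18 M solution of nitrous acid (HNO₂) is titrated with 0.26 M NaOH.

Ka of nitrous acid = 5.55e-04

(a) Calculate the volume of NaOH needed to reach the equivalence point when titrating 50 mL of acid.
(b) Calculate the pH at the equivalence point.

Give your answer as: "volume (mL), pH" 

moles acid = 0.18 × 50/1000 = 0.009 mol; V_base = moles/0.26 × 1000 = 34.6 mL. At equivalence only the conjugate base is present: [A⁻] = 0.009/0.085 = 1.0636e-01 M. Kb = Kw/Ka = 1.80e-11; [OH⁻] = √(Kb × [A⁻]) = 1.3844e-06; pOH = 5.86; pH = 14 - pOH = 8.14.

V = 34.6 mL, pH = 8.14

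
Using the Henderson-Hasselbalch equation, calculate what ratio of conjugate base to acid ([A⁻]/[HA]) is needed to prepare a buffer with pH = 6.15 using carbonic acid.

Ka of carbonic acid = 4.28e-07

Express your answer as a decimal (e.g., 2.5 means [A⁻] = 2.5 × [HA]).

pKa = -log(4.28e-07) = 6.3686. pH = pKa + log([A⁻]/[HA]), so log([A⁻]/[HA]) = pH − pKa = 6.15 − 6.3686 = -0.2186. [A⁻]/[HA] = 10^(-0.2186) = 0.605

[A⁻]/[HA] = 0.605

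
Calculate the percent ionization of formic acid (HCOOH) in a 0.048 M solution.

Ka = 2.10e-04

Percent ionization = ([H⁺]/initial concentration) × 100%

Using Ka equilibrium: x² + Ka×x - Ka×C = 0. Solving: [H⁺] = 3.0716e-03. Percent = (3.0716e-03/0.048) × 100

Percent ionization = 6.4%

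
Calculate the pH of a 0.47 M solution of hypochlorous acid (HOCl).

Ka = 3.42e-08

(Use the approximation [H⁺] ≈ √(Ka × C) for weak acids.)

[H⁺] = √(Ka × C) = √(3.42e-08 × 0.47) = 1.2678e-04. pH = -log(1.2678e-04)

pH = 3.90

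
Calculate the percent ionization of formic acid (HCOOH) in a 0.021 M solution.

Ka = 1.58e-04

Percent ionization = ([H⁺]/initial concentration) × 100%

Using Ka equilibrium: x² + Ka×x - Ka×C = 0. Solving: [H⁺] = 1.7443e-03. Percent = (1.7443e-03/0.021) × 100

Percent ionization = 8.31%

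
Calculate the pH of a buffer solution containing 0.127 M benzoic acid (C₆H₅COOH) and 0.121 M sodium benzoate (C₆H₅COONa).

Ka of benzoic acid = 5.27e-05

pKa = -log(5.27e-05) = 4.28. pH = pKa + log([A⁻]/[HA]) = 4.28 + log(0.121/0.127)

pH = 4.26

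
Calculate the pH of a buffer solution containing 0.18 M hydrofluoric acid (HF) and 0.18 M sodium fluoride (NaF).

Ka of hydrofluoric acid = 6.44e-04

pKa = -log(6.44e-04) = 3.19. pH = pKa + log([A⁻]/[HA]) = 3.19 + log(0.18/0.18)

pH = 3.19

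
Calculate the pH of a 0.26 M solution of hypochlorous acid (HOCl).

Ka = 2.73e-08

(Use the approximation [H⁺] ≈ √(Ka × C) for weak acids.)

[H⁺] = √(Ka × C) = √(2.73e-08 × 0.26) = 8.4250e-05. pH = -log(8.4250e-05)

pH = 4.07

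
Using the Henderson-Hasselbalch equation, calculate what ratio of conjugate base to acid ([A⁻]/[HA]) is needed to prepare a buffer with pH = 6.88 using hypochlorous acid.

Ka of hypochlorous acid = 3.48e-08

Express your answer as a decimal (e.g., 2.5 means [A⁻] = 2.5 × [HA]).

pKa = -log(3.48e-08) = 7.4584. pH = pKa + log([A⁻]/[HA]), so log([A⁻]/[HA]) = pH − pKa = 6.88 − 7.4584 = -0.5784. [A⁻]/[HA] = 10^(-0.5784) = 0.264

[A⁻]/[HA] = 0.264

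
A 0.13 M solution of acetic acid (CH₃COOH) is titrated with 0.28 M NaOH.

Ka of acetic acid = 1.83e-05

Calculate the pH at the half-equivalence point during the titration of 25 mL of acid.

At half-equivalence [HA] = [A⁻], so Henderson-Hasselbalch gives pH = pKa = -log(1.83e-05) = 4.74.

pH = pKa = 4.74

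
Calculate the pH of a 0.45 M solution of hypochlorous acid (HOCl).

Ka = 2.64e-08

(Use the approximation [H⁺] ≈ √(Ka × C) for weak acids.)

[H⁺] = √(Ka × C) = √(2.64e-08 × 0.45) = 1.0900e-04. pH = -log(1.0900e-04)

pH = 3.96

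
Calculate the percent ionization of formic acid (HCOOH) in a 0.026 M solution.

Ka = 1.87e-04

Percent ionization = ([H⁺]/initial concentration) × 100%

Using Ka equilibrium: x² + Ka×x - Ka×C = 0. Solving: [H⁺] = 2.1135e-03. Percent = (2.1135e-03/0.026) × 100

Percent ionization = 8.13%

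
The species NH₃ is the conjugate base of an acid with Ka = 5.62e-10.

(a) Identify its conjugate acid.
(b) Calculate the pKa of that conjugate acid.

(a) The conjugate acid is formed by adding one H⁺ to NH₃, giving NH₄⁺. (b) pKa = -log(Ka) = -log(5.62e-10) = 9.25.

Conjugate acid: NH₄⁺; pK_a = 9.25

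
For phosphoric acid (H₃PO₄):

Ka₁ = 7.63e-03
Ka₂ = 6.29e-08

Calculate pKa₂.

pKa₂ = -log(Ka₂) = -log(6.29e-08) = 7.20.

pK_{a2} = 7.20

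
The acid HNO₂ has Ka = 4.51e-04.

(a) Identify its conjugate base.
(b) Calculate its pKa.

(a) The conjugate base is formed by removing one H⁺ from HNO₂, giving NO₂⁻. (b) pKa = -log(Ka) = -log(4.51e-04) = 3.35.

Conjugate base: NO₂⁻; pK_a = 3.35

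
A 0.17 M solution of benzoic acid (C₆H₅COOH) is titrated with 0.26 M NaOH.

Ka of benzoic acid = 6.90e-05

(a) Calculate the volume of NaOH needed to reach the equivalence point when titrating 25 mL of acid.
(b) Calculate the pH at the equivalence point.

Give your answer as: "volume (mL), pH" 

moles acid = 0.17 × 25/1000 = 0.00425 mol; V_base = moles/0.26 × 1000 = 16.3 mL. At equivalence only the conjugate base is present: [A⁻] = 0.00425/0.041 = 1.0279e-01 M. Kb = Kw/Ka = 1.45e-10; [OH⁻] = √(Kb × [A⁻]) = 3.8597e-06; pOH = 5.41; pH = 14 - pOH = 8.59.

V = 16.3 mL, pH = 8.59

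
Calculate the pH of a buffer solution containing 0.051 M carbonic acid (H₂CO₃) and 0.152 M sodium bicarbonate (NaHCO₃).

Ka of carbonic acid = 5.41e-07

pKa = -log(5.41e-07) = 6.27. pH = pKa + log([A⁻]/[HA]) = 6.27 + log(0.152/0.051)

pH = 6.74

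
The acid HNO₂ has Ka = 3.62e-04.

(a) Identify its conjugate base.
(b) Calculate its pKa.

(a) The conjugate base is formed by removing one H⁺ from HNO₂, giving NO₂⁻. (b) pKa = -log(Ka) = -log(3.62e-04) = 3.44.

Conjugate base: NO₂⁻; pK_a = 3.44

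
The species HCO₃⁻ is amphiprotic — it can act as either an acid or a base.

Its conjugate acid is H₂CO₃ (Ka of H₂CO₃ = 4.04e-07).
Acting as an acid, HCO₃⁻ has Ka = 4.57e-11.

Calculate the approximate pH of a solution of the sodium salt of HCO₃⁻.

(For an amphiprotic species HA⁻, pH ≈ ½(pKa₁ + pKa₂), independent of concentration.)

pKa₁ = -log(4.04e-07) = 6.39; pKa₂ = -log(4.57e-11) = 10.34. For an amphiprotic species, pH ≈ ½(pKa₁ + pKa₂) = ½(6.39 + 10.34) = 8.37.

pH = 8.37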